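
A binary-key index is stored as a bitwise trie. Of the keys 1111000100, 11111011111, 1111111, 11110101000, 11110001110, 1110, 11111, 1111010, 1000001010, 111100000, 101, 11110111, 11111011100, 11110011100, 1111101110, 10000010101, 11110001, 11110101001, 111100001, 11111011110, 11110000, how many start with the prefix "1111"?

Walk to "1111"; the words in its subtree are exactly those with that prefix.
Words under "1111": 11110000, 111100000, 111100001, 11110001, 1111000100, 11110001110, 11110011100, 1111010, 11110101000, 11110101001, 11110111, 11111, 1111101110, 11111011100, 11111011110, 11111011111, 1111111
Count: 17

17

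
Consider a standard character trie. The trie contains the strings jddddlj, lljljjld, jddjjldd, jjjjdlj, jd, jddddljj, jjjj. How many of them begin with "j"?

6

Filter for entries beginning with "j":
Words under "j": jd, jddddlj, jddddljj, jddjjldd, jjjj, jjjjdlj
Count: 6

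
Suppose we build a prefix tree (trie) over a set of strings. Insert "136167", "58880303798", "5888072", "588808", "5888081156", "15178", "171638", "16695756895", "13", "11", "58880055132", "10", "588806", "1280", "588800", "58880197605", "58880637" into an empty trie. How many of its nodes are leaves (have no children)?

13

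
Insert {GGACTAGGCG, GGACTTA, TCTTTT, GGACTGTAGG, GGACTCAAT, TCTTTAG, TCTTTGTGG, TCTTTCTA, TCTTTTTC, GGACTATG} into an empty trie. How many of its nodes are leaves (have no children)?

9

A leaf is a node with no children — equivalently, the end of a word that is not a proper prefix of any other stored word.
Those words: "GGACTAGGCG", "GGACTATG", "GGACTCAAT", "GGACTGTAGG", "GGACTTA", "TCTTTAG", "TCTTTCTA", "TCTTTGTGG", "TCTTTTTC"
Leaf count: 9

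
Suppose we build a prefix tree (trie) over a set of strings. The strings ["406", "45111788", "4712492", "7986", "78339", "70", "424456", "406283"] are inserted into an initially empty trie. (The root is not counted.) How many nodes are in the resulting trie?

33

Count nodes per top-level branch (shared prefixes stored once):
  '4'-branch (406, 406283, 424456, 45111788, 4712492): 24 nodes
  '7'-branch (70, 78339, 7986): 9 nodes
Sum: 33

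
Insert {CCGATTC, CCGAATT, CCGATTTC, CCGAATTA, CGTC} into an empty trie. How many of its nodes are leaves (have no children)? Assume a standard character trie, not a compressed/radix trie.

4

Leaves are exactly the stored words that no other stored word extends.
Those words: "CCGAATTA", "CCGATTC", "CCGATTTC", "CGTC"
Leaf count: 4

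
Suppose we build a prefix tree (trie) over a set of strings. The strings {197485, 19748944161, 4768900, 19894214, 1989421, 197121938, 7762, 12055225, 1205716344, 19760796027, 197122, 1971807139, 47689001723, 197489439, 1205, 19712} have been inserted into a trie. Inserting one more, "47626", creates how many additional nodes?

"476" is already a path in the trie; the remaining "26" must be added.
Each of the 2 remaining characters creates one node.

2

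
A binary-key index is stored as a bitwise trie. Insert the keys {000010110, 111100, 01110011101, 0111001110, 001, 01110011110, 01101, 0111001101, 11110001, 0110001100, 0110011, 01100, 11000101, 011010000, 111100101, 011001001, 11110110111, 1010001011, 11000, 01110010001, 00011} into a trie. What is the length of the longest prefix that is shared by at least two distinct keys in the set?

Look for the deepest trie node that still has at least two words in its subtree.
"0111001110" and "01110011101" agree on "0111001110" (10 characters) before diverging; nothing deeper is shared.
Longest shared-prefix length: 10

10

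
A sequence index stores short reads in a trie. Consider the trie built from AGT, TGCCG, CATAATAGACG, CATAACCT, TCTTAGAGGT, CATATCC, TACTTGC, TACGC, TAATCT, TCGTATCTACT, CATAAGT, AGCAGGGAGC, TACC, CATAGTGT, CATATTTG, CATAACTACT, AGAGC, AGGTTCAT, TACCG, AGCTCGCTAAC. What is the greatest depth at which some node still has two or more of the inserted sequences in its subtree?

The deepest shared node is where two words last agree before diverging.
e.g. "CATAACCT" and "CATAACTACT" share the prefix "CATAAC" of length 6; no pair shares a longer one.
Longest shared-prefix length: 6

6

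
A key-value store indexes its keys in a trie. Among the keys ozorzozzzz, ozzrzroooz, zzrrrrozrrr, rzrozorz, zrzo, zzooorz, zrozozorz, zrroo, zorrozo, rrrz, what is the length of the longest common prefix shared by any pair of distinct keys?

2

Look for the deepest trie node that still has at least two words in its subtree.
"ozorzozzzz" and "ozzrzroooz" agree on "oz" (2 characters) before diverging; nothing deeper is shared.
Longest shared-prefix length: 2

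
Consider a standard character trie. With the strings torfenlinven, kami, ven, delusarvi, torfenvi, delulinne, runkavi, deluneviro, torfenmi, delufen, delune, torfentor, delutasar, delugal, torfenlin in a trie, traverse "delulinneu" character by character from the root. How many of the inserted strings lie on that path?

1

Traverse "delulinneu" character by character; count nodes along the way that are marked as word ends.
Prefixes of the query that are stored words: "delulinne"
Count: 1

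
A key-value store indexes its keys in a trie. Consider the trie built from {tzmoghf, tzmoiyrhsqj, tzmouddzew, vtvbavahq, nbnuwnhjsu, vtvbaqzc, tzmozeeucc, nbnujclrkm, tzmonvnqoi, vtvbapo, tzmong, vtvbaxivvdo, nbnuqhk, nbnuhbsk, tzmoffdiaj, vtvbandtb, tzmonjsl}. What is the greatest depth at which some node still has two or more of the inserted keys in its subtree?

5

Look for the deepest trie node that still has at least two words in its subtree.
e.g. "tzmong" and "tzmonjsl" share the prefix "tzmon" of length 5; no pair shares a longer one.
Longest shared-prefix length: 5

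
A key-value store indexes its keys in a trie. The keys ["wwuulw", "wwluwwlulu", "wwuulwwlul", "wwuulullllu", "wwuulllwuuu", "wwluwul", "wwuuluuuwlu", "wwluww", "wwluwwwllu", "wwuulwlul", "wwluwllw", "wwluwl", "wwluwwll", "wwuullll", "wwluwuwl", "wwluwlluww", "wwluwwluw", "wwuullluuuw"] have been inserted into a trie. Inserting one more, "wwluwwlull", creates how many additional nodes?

1

The longest prefix of "wwluwwlull" already in the trie is "wwluwwlul" (length 9).
So 10 − 9 = 1 new nodes.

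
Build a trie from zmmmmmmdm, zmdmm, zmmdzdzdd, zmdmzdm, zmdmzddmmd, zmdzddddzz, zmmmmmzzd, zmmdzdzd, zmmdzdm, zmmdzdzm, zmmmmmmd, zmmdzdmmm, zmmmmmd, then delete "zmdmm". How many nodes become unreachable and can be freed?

1

A node on "zmdmm"'s path can go only if nothing else ends at it or branches off below it.
The suffix "m" (1 node) is used only by "zmdmm"; the node for "zmdm" still has the child "z", so pruning stops there.
Nodes removed: 1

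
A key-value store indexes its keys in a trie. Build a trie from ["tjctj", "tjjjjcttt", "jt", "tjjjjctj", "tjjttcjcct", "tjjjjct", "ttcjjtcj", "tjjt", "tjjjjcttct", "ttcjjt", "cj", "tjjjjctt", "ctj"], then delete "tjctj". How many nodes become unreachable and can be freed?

Walk "tjctj" from the leaf back toward the root, removing each node that no remaining word uses.
The suffix "ctj" (3 nodes) is used only by "tjctj"; the node for "tj" still has the child "j", so pruning stops there.
Nodes removed: 3

3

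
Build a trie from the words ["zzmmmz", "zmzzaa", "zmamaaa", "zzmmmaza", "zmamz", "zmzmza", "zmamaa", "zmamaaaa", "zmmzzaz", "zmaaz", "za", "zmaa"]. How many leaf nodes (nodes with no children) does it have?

A leaf is a node with no children — equivalently, the end of a word that is not a proper prefix of any other stored word.
Those words: "za", "zmaaz", "zmamaaaa", "zmamz", "zmmzzaz", "zmzmza", "zmzzaa", "zzmmmaza", "zzmmmz"
Leaf count: 9

9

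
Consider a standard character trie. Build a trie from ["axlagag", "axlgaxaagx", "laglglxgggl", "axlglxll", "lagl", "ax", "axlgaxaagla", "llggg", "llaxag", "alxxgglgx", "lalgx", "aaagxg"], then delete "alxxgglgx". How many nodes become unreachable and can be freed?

A node on "alxxgglgx"'s path can go only if nothing else ends at it or branches off below it.
The suffix "lxxgglgx" (8 nodes) is used only by "alxxgglgx"; the node for "a" still has the child "x", so pruning stops there.
Nodes removed: 8

8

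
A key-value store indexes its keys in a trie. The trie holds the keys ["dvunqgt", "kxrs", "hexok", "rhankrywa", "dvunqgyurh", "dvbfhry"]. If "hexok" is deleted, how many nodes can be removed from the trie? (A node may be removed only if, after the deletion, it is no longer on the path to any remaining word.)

A node on "hexok"'s path can go only if nothing else ends at it or branches off below it.
No other word shares any prefix with "hexok", so all 5 of its nodes go.
Nodes removed: 5

5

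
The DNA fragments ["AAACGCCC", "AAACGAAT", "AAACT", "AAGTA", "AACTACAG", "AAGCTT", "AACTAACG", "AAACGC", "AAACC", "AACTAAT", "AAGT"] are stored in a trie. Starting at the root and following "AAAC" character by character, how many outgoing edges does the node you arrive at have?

3

Walk "AAAC" from the root, arriving at one node.
Distinct next characters after "AAAC": C, G, T.
That node has 3 child edges.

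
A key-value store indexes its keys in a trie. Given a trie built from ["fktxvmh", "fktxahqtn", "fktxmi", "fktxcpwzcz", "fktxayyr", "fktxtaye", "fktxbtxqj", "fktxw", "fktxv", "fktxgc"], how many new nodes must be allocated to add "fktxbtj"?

"fktxbt" is already a path in the trie; the remaining "j" must be added.
Each of the 1 remaining characters creates one node.

1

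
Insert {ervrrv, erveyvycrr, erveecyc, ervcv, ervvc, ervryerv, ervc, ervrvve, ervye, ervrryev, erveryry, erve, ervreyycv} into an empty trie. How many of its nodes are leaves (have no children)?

11

A leaf is a node with no children — equivalently, the end of a word that is not a proper prefix of any other stored word.
Those words: "ervcv", "erveecyc", "erveryry", "erveyvycrr", "ervreyycv", "ervrrv", "ervrryev", "ervrvve", "ervryerv", "ervvc", "ervye"
Leaf count: 11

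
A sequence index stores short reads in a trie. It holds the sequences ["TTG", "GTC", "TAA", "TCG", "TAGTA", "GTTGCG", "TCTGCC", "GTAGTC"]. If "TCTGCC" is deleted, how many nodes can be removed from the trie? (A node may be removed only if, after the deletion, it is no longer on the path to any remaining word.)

A node on "TCTGCC"'s path can go only if nothing else ends at it or branches off below it.
The suffix "TGCC" (4 nodes) is used only by "TCTGCC"; the node for "TC" still has the child "G", so pruning stops there.
Nodes removed: 4

4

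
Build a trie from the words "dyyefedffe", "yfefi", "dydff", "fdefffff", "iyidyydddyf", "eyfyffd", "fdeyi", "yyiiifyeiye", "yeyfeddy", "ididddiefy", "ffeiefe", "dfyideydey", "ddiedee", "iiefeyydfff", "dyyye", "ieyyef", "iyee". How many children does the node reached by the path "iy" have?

2

Walk "iy" from the root, arriving at one node.
Characters that immediately follow "iy" among the stored strings: {e, i}.
That node has 2 child edges.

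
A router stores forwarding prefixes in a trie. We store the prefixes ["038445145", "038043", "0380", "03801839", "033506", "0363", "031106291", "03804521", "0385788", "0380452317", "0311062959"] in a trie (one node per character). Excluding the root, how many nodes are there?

41

Count nodes per top-level branch (shared prefixes stored once):
  '0'-branch (031106291, 0311062959, 033506, 0363, 0380, 03801839, 038043, 03804521, 0380452317, 038445145, 0385788): 41 nodes
Sum: 41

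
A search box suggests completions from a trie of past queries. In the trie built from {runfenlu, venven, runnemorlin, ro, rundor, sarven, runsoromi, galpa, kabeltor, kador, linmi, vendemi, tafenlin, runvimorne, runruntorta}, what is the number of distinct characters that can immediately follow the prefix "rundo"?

1

The children of the "rundo" node are the distinct next characters among strings starting with "rundo".
Characters that immediately follow "rundo" among the stored strings: {r}.
That node has 1 child edge.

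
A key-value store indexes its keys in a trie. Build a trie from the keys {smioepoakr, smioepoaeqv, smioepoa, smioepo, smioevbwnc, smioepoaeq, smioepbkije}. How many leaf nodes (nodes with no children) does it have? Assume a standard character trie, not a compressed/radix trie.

4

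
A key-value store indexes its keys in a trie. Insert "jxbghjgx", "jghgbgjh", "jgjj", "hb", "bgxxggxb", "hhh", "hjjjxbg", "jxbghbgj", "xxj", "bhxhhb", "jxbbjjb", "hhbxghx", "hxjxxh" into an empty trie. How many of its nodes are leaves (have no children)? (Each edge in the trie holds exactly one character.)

A leaf is a node with no children — equivalently, the end of a word that is not a proper prefix of any other stored word.
Those words: "bgxxggxb", "bhxhhb", "hb", "hhbxghx", "hhh", "hjjjxbg", "hxjxxh", "jghgbgjh", "jgjj", "jxbbjjb", "jxbghbgj", "jxbghjgx", "xxj"
Leaf count: 13

13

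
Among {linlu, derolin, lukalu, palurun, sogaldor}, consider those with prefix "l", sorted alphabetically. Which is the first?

Words with prefix "l", in lexicographic order: "linlu", "lukalu"
Position 1: linlu

linlu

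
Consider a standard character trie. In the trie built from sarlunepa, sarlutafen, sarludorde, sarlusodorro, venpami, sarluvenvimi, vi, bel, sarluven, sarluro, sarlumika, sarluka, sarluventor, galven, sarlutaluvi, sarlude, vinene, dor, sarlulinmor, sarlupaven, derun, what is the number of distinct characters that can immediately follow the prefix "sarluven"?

2

The children of the "sarluven" node are the distinct next characters among strings starting with "sarluven".
Characters that immediately follow "sarluven" among the stored strings: {t, v}.
That node has 2 child edges.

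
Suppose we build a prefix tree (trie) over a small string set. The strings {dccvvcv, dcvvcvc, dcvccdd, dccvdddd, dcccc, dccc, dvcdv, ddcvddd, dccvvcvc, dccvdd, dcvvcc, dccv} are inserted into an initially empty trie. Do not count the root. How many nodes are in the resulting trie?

34

For each word, the new-node count is its length minus the longest prefix already in the trie:
  "dccvvcv" → 7 new (d, c, c, v, v, c, v)
  "dcvvcvc" → prefix "dc" already present; 5 new (v, v, c, v, c)
  "dcvccdd" → prefix "dcv" already present; 4 new (c, c, d, d)
  "dccvdddd" → prefix "dccv" already present; 4 new (d, d, d, d)
  "dcccc" → prefix "dcc" already present; 2 new (c, c)
  "dccc" → prefix "dccc" already present; 0 new (none)
  "dvcdv" → prefix "d" already present; 4 new (v, c, d, v)
  "ddcvddd" → prefix "d" already present; 6 new (d, c, v, d, d, d)
  "dccvvcvc" → prefix "dccvvcv" already present; 1 new (c)
  "dccvdd" → prefix "dccvdd" already present; 0 new (none)
  "dcvvcc" → prefix "dcvvc" already present; 1 new (c)
  "dccv" → prefix "dccv" already present; 0 new (none)
Total nodes = 7 + 5 + 4 + 4 + 2 + 0 + 4 + 6 + 1 + 0 + 1 + 0 = 34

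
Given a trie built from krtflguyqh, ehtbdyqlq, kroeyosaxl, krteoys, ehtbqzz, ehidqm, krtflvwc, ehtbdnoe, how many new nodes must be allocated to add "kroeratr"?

The longest prefix of "kroeratr" already in the trie is "kroe" (length 4).
Each of the 4 remaining characters creates one node.

4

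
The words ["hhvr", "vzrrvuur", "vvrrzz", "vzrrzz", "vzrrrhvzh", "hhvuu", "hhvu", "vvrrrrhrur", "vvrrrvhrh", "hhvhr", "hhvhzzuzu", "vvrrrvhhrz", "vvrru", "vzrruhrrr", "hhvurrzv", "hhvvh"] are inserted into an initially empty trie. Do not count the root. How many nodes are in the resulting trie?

For each word, the new-node count is its length minus the longest prefix already in the trie:
  "hhvr" → 4 new (h, h, v, r)
  "vzrrvuur" → 8 new (v, z, r, r, v, u, u, r)
  "vvrrzz" → prefix "v" already present; 5 new (v, r, r, z, z)
  "vzrrzz" → prefix "vzrr" already present; 2 new (z, z)
  "vzrrrhvzh" → prefix "vzrr" already present; 5 new (r, h, v, z, h)
  "hhvuu" → prefix "hhv" already present; 2 new (u, u)
  "hhvu" → prefix "hhvu" already present; 0 new (none)
  "vvrrrrhrur" → prefix "vvrr" already present; 6 new (r, r, h, r, u, r)
  "vvrrrvhrh" → prefix "vvrrr" already present; 4 new (v, h, r, h)
  "hhvhr" → prefix "hhv" already present; 2 new (h, r)
  "hhvhzzuzu" → prefix "hhvh" already present; 5 new (z, z, u, z, u)
  "vvrrrvhhrz" → prefix "vvrrrvh" already present; 3 new (h, r, z)
  "vvrru" → prefix "vvrr" already present; 1 new (u)
  "vzrruhrrr" → prefix "vzrr" already present; 5 new (u, h, r, r, r)
  "hhvurrzv" → prefix "hhvu" already present; 4 new (r, r, z, v)
  "hhvvh" → prefix "hhv" already present; 2 new (v, h)
Total nodes = 4 + 8 + 5 + 2 + 5 + 2 + 0 + 6 + 4 + 2 + 5 + 3 + 1 + 5 + 4 + 2 = 58

58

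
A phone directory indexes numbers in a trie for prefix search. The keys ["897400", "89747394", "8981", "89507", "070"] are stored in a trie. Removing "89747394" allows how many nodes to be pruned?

A node on "89747394"'s path can go only if nothing else ends at it or branches off below it.
The suffix "7394" (4 nodes) is used only by "89747394"; the node for "8974" still has the child "0", so pruning stops there.
Nodes removed: 4

4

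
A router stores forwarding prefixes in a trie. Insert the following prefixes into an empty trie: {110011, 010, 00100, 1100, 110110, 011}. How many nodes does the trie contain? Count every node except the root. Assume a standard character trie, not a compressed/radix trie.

Count nodes per top-level branch (shared prefixes stored once):
  '0'-branch (00100, 010, 011): 8 nodes
  '1'-branch (1100, 110011, 110110): 9 nodes
Sum: 17

17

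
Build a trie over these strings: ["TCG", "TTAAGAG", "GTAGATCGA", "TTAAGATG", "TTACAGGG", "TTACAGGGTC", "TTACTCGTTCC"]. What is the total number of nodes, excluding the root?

Count nodes per top-level branch (shared prefixes stored once):
  'G'-branch (GTAGATCGA): 9 nodes
  'T'-branch (TCG, TTAAGAG, TTAAGATG, TTACAGGG, TTACAGGGTC, TTACTCGTTCC): 25 nodes
Sum: 34

34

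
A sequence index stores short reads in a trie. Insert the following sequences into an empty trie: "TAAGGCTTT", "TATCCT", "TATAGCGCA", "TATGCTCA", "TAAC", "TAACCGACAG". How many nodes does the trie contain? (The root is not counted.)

Trie structure (* marks end of a word):
(root)
└─ T
   └─ A
      ├─ A
      │  ├─ C *
      │  │  └─ C
      │  │     └─ G
      │  │        └─ A
      │  │           └─ C
      │  │              └─ A
      │  │                 └─ G *
      │  └─ G
      │     └─ G
      │        └─ C
      │           └─ T
      │              └─ T
      │                 └─ T *
      └─ T
         ├─ A
         │  └─ G
         │     └─ C
         │        └─ G
         │           └─ C
         │              └─ A *
         ├─ C
         │  └─ C
         │     └─ T *
         └─ G
            └─ C
               └─ T
                  └─ C
                     └─ A *
Counting every labelled node above: 31.

31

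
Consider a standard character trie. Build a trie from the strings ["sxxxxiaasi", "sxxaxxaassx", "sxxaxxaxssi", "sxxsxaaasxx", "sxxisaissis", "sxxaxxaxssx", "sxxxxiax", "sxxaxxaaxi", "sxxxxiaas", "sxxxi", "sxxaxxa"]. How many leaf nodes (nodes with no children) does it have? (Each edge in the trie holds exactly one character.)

9

Leaves are exactly the stored words that no other stored word extends.
Those words: "sxxaxxaassx", "sxxaxxaaxi", "sxxaxxaxssi", "sxxaxxaxssx", "sxxisaissis", "sxxsxaaasxx", "sxxxi", "sxxxxiaasi", "sxxxxiax"
Leaf count: 9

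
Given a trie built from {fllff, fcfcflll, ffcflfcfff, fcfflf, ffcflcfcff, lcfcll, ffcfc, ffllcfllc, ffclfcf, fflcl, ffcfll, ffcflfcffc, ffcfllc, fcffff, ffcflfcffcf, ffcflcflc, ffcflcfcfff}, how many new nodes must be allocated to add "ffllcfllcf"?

"ffllcfllc" is already a path in the trie; the remaining "f" must be added.
Each of the 1 remaining characters creates one node.

1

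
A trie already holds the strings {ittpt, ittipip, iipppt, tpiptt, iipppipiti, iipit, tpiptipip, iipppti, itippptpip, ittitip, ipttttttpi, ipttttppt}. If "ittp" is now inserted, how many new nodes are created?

"ittp" is already a full path in the trie; only an end-marker is added.
No new nodes are needed: 0.

0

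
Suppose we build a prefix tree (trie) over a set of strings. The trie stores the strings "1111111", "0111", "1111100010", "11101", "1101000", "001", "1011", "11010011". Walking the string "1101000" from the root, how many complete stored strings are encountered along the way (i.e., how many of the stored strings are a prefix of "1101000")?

1

Check each prefix of "1101000" against the stored set — each match is an end-marker on the path.
Prefixes of the query that are stored words: "1101000"
Count: 1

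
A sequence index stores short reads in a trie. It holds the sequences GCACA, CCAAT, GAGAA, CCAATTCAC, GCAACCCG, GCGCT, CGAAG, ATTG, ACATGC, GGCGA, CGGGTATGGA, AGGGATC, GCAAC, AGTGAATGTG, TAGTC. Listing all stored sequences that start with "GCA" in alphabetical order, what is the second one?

GCAACCCG

Filter for "GCA…" and sort: "GCAAC", "GCAACCCG", "GCACA"
The 2nd is GCAACCCG.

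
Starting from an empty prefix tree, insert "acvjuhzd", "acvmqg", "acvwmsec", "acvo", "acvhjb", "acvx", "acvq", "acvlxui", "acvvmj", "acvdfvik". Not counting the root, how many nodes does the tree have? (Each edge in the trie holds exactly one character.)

Count nodes per top-level branch (shared prefixes stored once):
  'a'-branch (acvdfvik, acvhjb, acvjuhzd, acvlxui, acvmqg, acvo, acvq, acvvmj, acvwmsec, acvx): 34 nodes
Sum: 34

34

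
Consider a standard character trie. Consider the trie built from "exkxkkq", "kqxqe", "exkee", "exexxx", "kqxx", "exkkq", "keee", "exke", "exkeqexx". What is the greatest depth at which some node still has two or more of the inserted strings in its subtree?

4

Look for the deepest trie node that still has at least two words in its subtree.
"exke" and "exkee" agree on "exke" (4 characters) before diverging; nothing deeper is shared.
Longest shared-prefix length: 4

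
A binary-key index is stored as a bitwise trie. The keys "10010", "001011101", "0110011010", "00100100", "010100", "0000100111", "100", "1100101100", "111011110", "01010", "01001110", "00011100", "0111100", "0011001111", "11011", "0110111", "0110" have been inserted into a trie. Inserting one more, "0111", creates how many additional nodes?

Every character of "0111" already lies on an existing path (it is a prefix of some stored word).
No new nodes are needed: 0.

0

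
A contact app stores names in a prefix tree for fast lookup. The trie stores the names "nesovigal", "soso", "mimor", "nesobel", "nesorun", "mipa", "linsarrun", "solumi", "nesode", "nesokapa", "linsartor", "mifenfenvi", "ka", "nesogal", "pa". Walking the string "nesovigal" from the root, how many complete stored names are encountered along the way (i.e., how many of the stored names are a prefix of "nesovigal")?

1

Check each prefix of "nesovigal" against the stored set — each match is an end-marker on the path.
Prefixes of the query that are stored words: "nesovigal"
Count: 1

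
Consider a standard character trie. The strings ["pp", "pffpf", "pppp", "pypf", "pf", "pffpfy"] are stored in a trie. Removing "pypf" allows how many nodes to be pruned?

3

After clearing the end-marker at "pypf", prune upward until reaching a node still needed by another word.
The suffix "ypf" (3 nodes) is used only by "pypf"; the node for "p" still has the child "p", so pruning stops there.
Nodes removed: 3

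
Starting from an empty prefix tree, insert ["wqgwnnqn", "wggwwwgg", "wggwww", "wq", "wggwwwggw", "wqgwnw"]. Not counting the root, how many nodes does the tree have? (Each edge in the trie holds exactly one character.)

For each word, the new-node count is its length minus the longest prefix already in the trie:
  "wqgwnnqn" → 8 new (w, q, g, w, n, n, q, n)
  "wggwwwgg" → prefix "w" already present; 7 new (g, g, w, w, w, g, g)
  "wggwww" → prefix "wggwww" already present; 0 new (none)
  "wq" → prefix "wq" already present; 0 new (none)
  "wggwwwggw" → prefix "wggwwwgg" already present; 1 new (w)
  "wqgwnw" → prefix "wqgwn" already present; 1 new (w)
Total nodes = 8 + 7 + 0 + 0 + 1 + 1 = 17

17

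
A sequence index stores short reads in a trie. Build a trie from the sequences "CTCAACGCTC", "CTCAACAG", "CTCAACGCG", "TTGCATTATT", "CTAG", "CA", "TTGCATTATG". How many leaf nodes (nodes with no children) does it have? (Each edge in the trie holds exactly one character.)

A leaf is a node with no children — equivalently, the end of a word that is not a proper prefix of any other stored word.
Those words: "CA", "CTAG", "CTCAACAG", "CTCAACGCG", "CTCAACGCTC", "TTGCATTATG", "TTGCATTATT"
Leaf count: 7

7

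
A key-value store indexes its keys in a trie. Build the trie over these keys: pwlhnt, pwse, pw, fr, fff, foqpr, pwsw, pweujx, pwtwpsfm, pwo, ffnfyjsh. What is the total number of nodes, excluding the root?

34

Trace insertions, counting only characters that open a new branch:
  "pwlhnt" → 6 new (p, w, l, h, n, t)
  "pwse" → prefix "pw" already present; 2 new (s, e)
  "pw" → prefix "pw" already present; 0 new (none)
  "fr" → 2 new (f, r)
  "fff" → prefix "f" already present; 2 new (f, f)
  "foqpr" → prefix "f" already present; 4 new (o, q, p, r)
  "pwsw" → prefix "pws" already present; 1 new (w)
  "pweujx" → prefix "pw" already present; 4 new (e, u, j, x)
  "pwtwpsfm" → prefix "pw" already present; 6 new (t, w, p, s, f, m)
  "pwo" → prefix "pw" already present; 1 new (o)
  "ffnfyjsh" → prefix "ff" already present; 6 new (n, f, y, j, s, h)
Total nodes = 6 + 2 + 0 + 2 + 2 + 4 + 1 + 4 + 6 + 1 + 6 = 34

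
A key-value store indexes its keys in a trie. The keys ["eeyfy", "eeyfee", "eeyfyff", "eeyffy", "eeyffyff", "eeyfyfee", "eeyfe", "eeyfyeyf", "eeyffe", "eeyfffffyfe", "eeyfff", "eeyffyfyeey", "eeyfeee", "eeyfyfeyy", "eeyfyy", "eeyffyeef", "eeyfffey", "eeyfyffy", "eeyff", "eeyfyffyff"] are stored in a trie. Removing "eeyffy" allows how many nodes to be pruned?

0

A node on "eeyffy"'s path can go only if nothing else ends at it or branches off below it.
Every node on "eeyffy" is still needed (e.g. by "eeyffyff"), so nothing is freed.
Nodes removed: 0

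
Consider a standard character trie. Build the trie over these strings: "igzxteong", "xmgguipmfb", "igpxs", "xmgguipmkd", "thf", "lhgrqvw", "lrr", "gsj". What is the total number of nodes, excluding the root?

For each word, the new-node count is its length minus the longest prefix already in the trie:
  "igzxteong" → 9 new (i, g, z, x, t, e, o, n, g)
  "xmgguipmfb" → 10 new (x, m, g, g, u, i, p, m, f, b)
  "igpxs" → prefix "ig" already present; 3 new (p, x, s)
  "xmgguipmkd" → prefix "xmgguipm" already present; 2 new (k, d)
  "thf" → 3 new (t, h, f)
  "lhgrqvw" → 7 new (l, h, g, r, q, v, w)
  "lrr" → prefix "l" already present; 2 new (r, r)
  "gsj" → 3 new (g, s, j)
Total nodes = 9 + 10 + 3 + 2 + 3 + 7 + 2 + 3 = 39

39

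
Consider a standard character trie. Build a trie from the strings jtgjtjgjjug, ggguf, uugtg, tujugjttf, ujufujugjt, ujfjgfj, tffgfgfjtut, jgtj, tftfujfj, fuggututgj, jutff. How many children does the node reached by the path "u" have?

2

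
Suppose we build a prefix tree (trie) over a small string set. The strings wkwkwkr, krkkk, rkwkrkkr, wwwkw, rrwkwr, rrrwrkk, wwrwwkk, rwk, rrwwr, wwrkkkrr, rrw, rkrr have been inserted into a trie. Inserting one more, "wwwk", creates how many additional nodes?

"wwwk" is already a full path in the trie; only an end-marker is added.
No new nodes are needed: 0.

0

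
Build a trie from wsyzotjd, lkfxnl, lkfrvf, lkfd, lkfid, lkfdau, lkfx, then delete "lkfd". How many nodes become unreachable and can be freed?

Walk "lkfd" from the leaf back toward the root, removing each node that no remaining word uses.
Every node on "lkfd" is still needed (e.g. by "lkfdau"), so nothing is freed.
Nodes removed: 0

0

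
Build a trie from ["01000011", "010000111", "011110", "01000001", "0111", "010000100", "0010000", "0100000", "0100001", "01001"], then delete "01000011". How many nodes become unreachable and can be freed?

Walk "01000011" from the leaf back toward the root, removing each node that no remaining word uses.
Every node on "01000011" is still needed (e.g. by "010000111"), so nothing is freed.
Nodes removed: 0

0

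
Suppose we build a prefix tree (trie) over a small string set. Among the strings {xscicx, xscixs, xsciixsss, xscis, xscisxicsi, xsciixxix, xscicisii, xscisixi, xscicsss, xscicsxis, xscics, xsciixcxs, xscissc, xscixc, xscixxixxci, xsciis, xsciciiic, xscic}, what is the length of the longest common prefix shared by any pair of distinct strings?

6

The deepest shared node is where two words last agree before diverging.
"xsciciiic" and "xscicisii" agree on "xscici" (6 characters) before diverging; nothing deeper is shared.
Longest shared-prefix length: 6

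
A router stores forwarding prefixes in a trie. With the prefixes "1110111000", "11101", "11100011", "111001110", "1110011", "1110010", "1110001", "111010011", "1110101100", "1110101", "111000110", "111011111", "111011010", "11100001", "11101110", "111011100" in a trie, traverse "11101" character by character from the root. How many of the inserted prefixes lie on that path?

Check each prefix of "11101" against the stored set — each match is an end-marker on the path.
Prefixes of the query that are stored words: "11101"
Count: 1

1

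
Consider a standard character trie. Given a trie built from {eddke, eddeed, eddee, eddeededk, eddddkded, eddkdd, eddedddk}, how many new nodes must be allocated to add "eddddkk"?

1

The longest prefix of "eddddkk" already in the trie is "eddddk" (length 6).
New nodes needed: |"eddddkk"| − 6 = 7 − 6 = 1.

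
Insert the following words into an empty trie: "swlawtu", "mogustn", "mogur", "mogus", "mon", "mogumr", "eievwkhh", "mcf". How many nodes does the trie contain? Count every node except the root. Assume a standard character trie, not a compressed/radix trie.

Insert word by word; a character creates a node only if that edge doesn't already exist:
  "swlawtu" → 7 new (s, w, l, a, w, t, u)
  "mogustn" → 7 new (m, o, g, u, s, t, n)
  "mogur" → prefix "mogu" already present; 1 new (r)
  "mogus" → prefix "mogus" already present; 0 new (none)
  "mon" → prefix "mo" already present; 1 new (n)
  "mogumr" → prefix "mogu" already present; 2 new (m, r)
  "eievwkhh" → 8 new (e, i, e, v, w, k, h, h)
  "mcf" → prefix "m" already present; 2 new (c, f)
Total nodes = 7 + 7 + 1 + 0 + 1 + 2 + 8 + 2 = 28

28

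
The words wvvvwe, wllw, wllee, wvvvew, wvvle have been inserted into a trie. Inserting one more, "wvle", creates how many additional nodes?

2

The longest prefix of "wvle" already in the trie is "wv" (length 2).
New nodes needed: |"wvle"| − 2 = 4 − 2 = 2.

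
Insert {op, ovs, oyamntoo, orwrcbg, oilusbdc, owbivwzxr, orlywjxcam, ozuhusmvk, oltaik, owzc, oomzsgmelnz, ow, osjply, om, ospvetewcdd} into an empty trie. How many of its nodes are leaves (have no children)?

Leaves are exactly the stored words that no other stored word extends.
Those words: "oilusbdc", "oltaik", "om", "oomzsgmelnz", "op", "orlywjxcam", "orwrcbg", "osjply", "ospvetewcdd", "ovs", "owbivwzxr", "owzc", "oyamntoo", "ozuhusmvk"
Leaf count: 14

14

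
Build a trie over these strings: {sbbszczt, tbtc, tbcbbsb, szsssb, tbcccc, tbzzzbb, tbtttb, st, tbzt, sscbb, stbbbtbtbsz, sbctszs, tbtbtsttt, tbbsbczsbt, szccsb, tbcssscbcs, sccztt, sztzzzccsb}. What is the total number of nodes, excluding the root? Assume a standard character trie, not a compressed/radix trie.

91

Trace insertions, counting only characters that open a new branch:
  "sbbszczt" → 8 new (s, b, b, s, z, c, z, t)
  "tbtc" → 4 new (t, b, t, c)
  "tbcbbsb" → prefix "tb" already present; 5 new (c, b, b, s, b)
  "szsssb" → prefix "s" already present; 5 new (z, s, s, s, b)
  "tbcccc" → prefix "tbc" already present; 3 new (c, c, c)
  "tbzzzbb" → prefix "tb" already present; 5 new (z, z, z, b, b)
  "tbtttb" → prefix "tbt" already present; 3 new (t, t, b)
  "st" → prefix "s" already present; 1 new (t)
  "tbzt" → prefix "tbz" already present; 1 new (t)
  "sscbb" → prefix "s" already present; 4 new (s, c, b, b)
  "stbbbtbtbsz" → prefix "st" already present; 9 new (b, b, b, t, b, t, b, s, z)
  "sbctszs" → prefix "sb" already present; 5 new (c, t, s, z, s)
  "tbtbtsttt" → prefix "tbt" already present; 6 new (b, t, s, t, t, t)
  "tbbsbczsbt" → prefix "tb" already present; 8 new (b, s, b, c, z, s, b, t)
  "szccsb" → prefix "sz" already present; 4 new (c, c, s, b)
  "tbcssscbcs" → prefix "tbc" already present; 7 new (s, s, s, c, b, c, s)
  "sccztt" → prefix "s" already present; 5 new (c, c, z, t, t)
  "sztzzzccsb" → prefix "sz" already present; 8 new (t, z, z, z, c, c, s, b)
Total nodes = 8 + 4 + 5 + 5 + 3 + 5 + 3 + 1 + 1 + 4 + 9 + 5 + 6 + 8 + 4 + 7 + 5 + 8 = 91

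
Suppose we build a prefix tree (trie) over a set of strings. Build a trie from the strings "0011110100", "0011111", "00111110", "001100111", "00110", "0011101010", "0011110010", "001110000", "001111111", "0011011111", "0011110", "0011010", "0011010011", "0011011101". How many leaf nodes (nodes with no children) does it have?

10

A leaf is a node with no children — equivalently, the end of a word that is not a proper prefix of any other stored word.
Those words: "001100111", "0011010011", "0011011101", "0011011111", "001110000", "0011101010", "0011110010", "0011110100", "00111110", "001111111"
Leaf count: 10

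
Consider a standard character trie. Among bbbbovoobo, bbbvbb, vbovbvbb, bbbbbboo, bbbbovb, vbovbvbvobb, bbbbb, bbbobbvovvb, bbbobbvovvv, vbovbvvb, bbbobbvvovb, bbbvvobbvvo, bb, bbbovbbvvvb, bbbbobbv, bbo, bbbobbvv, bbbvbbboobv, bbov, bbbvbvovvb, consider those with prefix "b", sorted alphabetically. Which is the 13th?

Filter for "b…" and sort: "bb", "bbbbb", "bbbbbboo", "bbbbobbv", "bbbbovb", "bbbbovoobo", "bbbobbvovvb", "bbbobbvovvv", "bbbobbvv", "bbbobbvvovb", "bbbovbbvvvb", "bbbvbb", "bbbvbbboobv", "bbbvbvovvb", "bbbvvobbvvo", "bbo", "bbov"
The 13th is bbbvbbboobv.

bbbvbbboobv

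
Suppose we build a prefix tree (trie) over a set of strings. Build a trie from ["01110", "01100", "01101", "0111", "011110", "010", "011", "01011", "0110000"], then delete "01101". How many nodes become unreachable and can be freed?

1

A node on "01101"'s path can go only if nothing else ends at it or branches off below it.
The suffix "1" (1 node) is used only by "01101"; the node for "0110" still has the child "0", so pruning stops there.
Nodes removed: 1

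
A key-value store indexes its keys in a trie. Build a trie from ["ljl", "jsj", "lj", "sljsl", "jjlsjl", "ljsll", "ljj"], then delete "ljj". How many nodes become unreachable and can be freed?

After clearing the end-marker at "ljj", prune upward until reaching a node still needed by another word.
The suffix "j" (1 node) is used only by "ljj"; the node for "lj" still has the child "l", so pruning stops there.
Nodes removed: 1

1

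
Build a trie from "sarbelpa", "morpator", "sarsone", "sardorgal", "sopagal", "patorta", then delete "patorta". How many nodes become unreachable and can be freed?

7

Walk "patorta" from the leaf back toward the root, removing each node that no remaining word uses.
No other word shares any prefix with "patorta", so all 7 of its nodes go.
Nodes removed: 7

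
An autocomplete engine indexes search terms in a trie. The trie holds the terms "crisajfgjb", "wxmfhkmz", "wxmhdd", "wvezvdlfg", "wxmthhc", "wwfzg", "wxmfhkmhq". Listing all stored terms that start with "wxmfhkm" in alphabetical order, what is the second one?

wxmfhkmz

Filter for "wxmfhkm…" and sort: "wxmfhkmhq", "wxmfhkmz"
Position 2: wxmfhkmz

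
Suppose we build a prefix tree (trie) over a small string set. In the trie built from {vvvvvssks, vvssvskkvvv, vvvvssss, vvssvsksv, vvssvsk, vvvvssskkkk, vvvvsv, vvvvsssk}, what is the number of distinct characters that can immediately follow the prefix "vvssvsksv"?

0

Follow the path "vvssvsksv" to its node, then look at its outgoing edges.
No stored string extends past "vvssvsksv".
That node has 0 child edges.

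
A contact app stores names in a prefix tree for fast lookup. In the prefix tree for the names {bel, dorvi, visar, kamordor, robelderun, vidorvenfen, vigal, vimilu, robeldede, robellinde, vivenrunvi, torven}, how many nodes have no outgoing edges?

Leaves are exactly the stored words that no other stored word extends.
Those words: "bel", "dorvi", "kamordor", "robeldede", "robelderun", "robellinde", "torven", "vidorvenfen", "vigal", "vimilu", "visar", "vivenrunvi"
Leaf count: 12

12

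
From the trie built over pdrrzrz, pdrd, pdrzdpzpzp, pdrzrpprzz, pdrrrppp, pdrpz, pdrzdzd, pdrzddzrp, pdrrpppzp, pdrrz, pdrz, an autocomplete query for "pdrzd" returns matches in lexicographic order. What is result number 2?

Filter for "pdrzd…" and sort: "pdrzddzrp", "pdrzdpzpzp", "pdrzdzd"
The 2nd is pdrzdpzpzp.

pdrzdpzpzp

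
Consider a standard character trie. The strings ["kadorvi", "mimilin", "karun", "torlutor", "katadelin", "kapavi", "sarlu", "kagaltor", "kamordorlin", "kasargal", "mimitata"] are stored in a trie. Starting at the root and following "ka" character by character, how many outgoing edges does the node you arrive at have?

7

Follow the path "ka" to its node, then look at its outgoing edges.
Characters that immediately follow "ka" among the stored strings: {d, g, m, p, r, s, t}.
That node has 7 child edges.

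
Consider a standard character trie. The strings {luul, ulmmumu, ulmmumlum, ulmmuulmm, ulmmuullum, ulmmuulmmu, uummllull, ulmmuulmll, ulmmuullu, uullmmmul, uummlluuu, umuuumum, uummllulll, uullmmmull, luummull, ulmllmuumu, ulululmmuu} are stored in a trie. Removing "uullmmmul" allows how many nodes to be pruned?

Walk "uullmmmul" from the leaf back toward the root, removing each node that no remaining word uses.
Every node on "uullmmmul" is still needed (e.g. by "uullmmmull"), so nothing is freed.
Nodes removed: 0

0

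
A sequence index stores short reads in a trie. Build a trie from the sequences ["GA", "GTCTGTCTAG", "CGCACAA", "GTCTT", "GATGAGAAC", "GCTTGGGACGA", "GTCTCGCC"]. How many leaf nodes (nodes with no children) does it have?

A leaf is a node with no children — equivalently, the end of a word that is not a proper prefix of any other stored word.
Those words: "CGCACAA", "GATGAGAAC", "GCTTGGGACGA", "GTCTCGCC", "GTCTGTCTAG", "GTCTT"
Leaf count: 6

6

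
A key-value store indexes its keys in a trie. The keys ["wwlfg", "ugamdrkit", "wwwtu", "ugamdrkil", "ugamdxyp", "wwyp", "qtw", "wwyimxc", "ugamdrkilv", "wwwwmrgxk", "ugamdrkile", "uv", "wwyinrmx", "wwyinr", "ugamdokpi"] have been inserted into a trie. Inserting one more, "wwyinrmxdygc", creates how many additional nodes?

The longest prefix of "wwyinrmxdygc" already in the trie is "wwyinrmx" (length 8).
Each of the 4 remaining characters creates one node.

4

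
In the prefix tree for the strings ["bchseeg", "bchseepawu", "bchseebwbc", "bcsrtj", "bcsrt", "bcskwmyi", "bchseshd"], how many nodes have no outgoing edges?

A leaf is a node with no children — equivalently, the end of a word that is not a proper prefix of any other stored word.
Those words: "bchseebwbc", "bchseeg", "bchseepawu", "bchseshd", "bcskwmyi", "bcsrtj"
Leaf count: 6

6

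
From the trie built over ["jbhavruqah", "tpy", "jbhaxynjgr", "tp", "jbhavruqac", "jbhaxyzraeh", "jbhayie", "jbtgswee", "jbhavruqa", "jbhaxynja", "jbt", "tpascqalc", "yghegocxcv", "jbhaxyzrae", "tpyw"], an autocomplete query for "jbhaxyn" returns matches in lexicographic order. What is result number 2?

jbhaxynjgr

DFS of the "jbhaxyn" subtree visits, in order: "jbhaxynja", "jbhaxynjgr"
Position 2: jbhaxynjgr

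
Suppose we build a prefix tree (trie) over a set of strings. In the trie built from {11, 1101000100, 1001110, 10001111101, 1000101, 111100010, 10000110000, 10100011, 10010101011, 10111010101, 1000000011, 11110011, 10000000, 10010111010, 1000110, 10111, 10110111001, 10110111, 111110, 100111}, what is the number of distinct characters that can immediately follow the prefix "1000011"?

1

Follow the path "1000011" to its node, then look at its outgoing edges.
Distinct next characters after "1000011": 0.
That node has 1 child edge.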